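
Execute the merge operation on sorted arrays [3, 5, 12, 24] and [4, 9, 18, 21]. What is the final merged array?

Merging process:

Compare 3 vs 4: take 3 from left. Merged: [3]
Compare 5 vs 4: take 4 from right. Merged: [3, 4]
Compare 5 vs 9: take 5 from left. Merged: [3, 4, 5]
Compare 12 vs 9: take 9 from right. Merged: [3, 4, 5, 9]
Compare 12 vs 18: take 12 from left. Merged: [3, 4, 5, 9, 12]
Compare 24 vs 18: take 18 from right. Merged: [3, 4, 5, 9, 12, 18]
Compare 24 vs 21: take 21 from right. Merged: [3, 4, 5, 9, 12, 18, 21]
Append remaining from left: [24]. Merged: [3, 4, 5, 9, 12, 18, 21, 24]

Final merged array: [3, 4, 5, 9, 12, 18, 21, 24]
Total comparisons: 7

The merged array is [3, 4, 5, 9, 12, 18, 21, 24], requiring 7 comparisons. The merge step runs in O(n) time where n is the total number of elements.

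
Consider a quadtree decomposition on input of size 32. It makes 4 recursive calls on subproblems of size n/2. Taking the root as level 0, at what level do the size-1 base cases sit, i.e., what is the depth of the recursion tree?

For divide and conquer with division factor 2:

Problem sizes at each level:
Level 0: 32
Level 1: 16
Level 2: 8
Level 3: 4
Level 4: 2
Level 5: 1

The root is level 0 and the size-1 base case is level 5 (the tree spans levels 0 through 5, i.e. 6 levels counting the root), so the depth is the number of divisions: log_2(32) = 5

The recursion tree depth is log_2(32) = 5. At each level, the problem size is divided by 2, so it takes 5 divisions to reduce to a base case of size 1. The algorithm makes 4 recursive calls at each level.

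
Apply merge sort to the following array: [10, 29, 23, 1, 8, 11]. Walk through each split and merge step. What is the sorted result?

Merge sort trace:

Split: [10, 29, 23, 1, 8, 11] -> [10, 29, 23] and [1, 8, 11]
  Split: [10, 29, 23] -> [10] and [29, 23]
    Split: [29, 23] -> [29] and [23]
    Merge: [29] + [23] -> [23, 29]
  Merge: [10] + [23, 29] -> [10, 23, 29]
  Split: [1, 8, 11] -> [1] and [8, 11]
    Split: [8, 11] -> [8] and [11]
    Merge: [8] + [11] -> [8, 11]
  Merge: [1] + [8, 11] -> [1, 8, 11]
Merge: [10, 23, 29] + [1, 8, 11] -> [1, 8, 10, 11, 23, 29]

Final sorted array: [1, 8, 10, 11, 23, 29]

The merge sort proceeds by recursively splitting the array and merging sorted halves.
After all merges, the sorted array is [1, 8, 10, 11, 23, 29].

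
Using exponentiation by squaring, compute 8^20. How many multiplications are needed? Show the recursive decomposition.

Computing 8^20 by squaring (build up from 8^1; each line after the first costs one multiplication):

8^1 = 8
8^2 = (8^1)^2 = 8^2 = 64
8^4 = (8^2)^2 = 64^2 = 4096
8^5 = 8 * 8^4 = 8 * 4096 = 32768
8^10 = (8^5)^2 = 32768^2 = 1073741824
8^20 = (8^10)^2 = 1073741824^2 = 1152921504606846976

Result: 1152921504606846976
Multiplications needed: 5 (5 lines after 8^1)

8^20 = 1152921504606846976. Using exponentiation by squaring, this requires 5 multiplications. The key idea: if the exponent is even, square the half-power; if odd, multiply by the base once.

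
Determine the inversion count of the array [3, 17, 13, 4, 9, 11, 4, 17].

Finding inversions in [3, 17, 13, 4, 9, 11, 4, 17]:

(1, 2): arr[1]=17 > arr[2]=13
(1, 3): arr[1]=17 > arr[3]=4
(1, 4): arr[1]=17 > arr[4]=9
(1, 5): arr[1]=17 > arr[5]=11
(1, 6): arr[1]=17 > arr[6]=4
(2, 3): arr[2]=13 > arr[3]=4
(2, 4): arr[2]=13 > arr[4]=9
(2, 5): arr[2]=13 > arr[5]=11
(2, 6): arr[2]=13 > arr[6]=4
(4, 6): arr[4]=9 > arr[6]=4
(5, 6): arr[5]=11 > arr[6]=4

Total inversions: 11

The array has 11 inversion(s): (1,2), (1,3), (1,4), (1,5), (1,6), (2,3), (2,4), (2,5), (2,6), (4,6), (5,6). Each pair (i,j) satisfies i < j and arr[i] > arr[j].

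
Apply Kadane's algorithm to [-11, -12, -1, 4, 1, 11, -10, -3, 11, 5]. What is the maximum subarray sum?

Using Kadane's algorithm on [-11, -12, -1, 4, 1, 11, -10, -3, 11, 5]:

Scanning through the array:
Position 1 (value -12): max_ending_here = -12, max_so_far = -11
Position 2 (value -1): max_ending_here = -1, max_so_far = -1
Position 3 (value 4): max_ending_here = 4, max_so_far = 4
Position 4 (value 1): max_ending_here = 5, max_so_far = 5
Position 5 (value 11): max_ending_here = 16, max_so_far = 16
Position 6 (value -10): max_ending_here = 6, max_so_far = 16
Position 7 (value -3): max_ending_here = 3, max_so_far = 16
Position 8 (value 11): max_ending_here = 14, max_so_far = 16
Position 9 (value 5): max_ending_here = 19, max_so_far = 19

Maximum subarray: [4, 1, 11, -10, -3, 11, 5]
Maximum sum: 19

The maximum subarray is [4, 1, 11, -10, -3, 11, 5] with sum 19. This subarray runs from index 3 to index 9.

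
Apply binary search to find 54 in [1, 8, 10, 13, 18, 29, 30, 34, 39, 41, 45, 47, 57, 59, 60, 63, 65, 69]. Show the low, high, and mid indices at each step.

Binary search for 54 in [1, 8, 10, 13, 18, 29, 30, 34, 39, 41, 45, 47, 57, 59, 60, 63, 65, 69]:

lo=0, hi=17, mid=8, arr[mid]=39 -> 39 < 54, search right half
lo=9, hi=17, mid=13, arr[mid]=59 -> 59 > 54, search left half
lo=9, hi=12, mid=10, arr[mid]=45 -> 45 < 54, search right half
lo=11, hi=12, mid=11, arr[mid]=47 -> 47 < 54, search right half
lo=12, hi=12, mid=12, arr[mid]=57 -> 57 > 54, search left half
lo=12 > hi=11, target 54 not found

Binary search determines that 54 is not in the array after 5 comparisons. The search space was exhausted without finding the target.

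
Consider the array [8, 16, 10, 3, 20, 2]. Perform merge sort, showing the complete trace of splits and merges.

Merge sort trace:

Split: [8, 16, 10, 3, 20, 2] -> [8, 16, 10] and [3, 20, 2]
  Split: [8, 16, 10] -> [8] and [16, 10]
    Split: [16, 10] -> [16] and [10]
    Merge: [16] + [10] -> [10, 16]
  Merge: [8] + [10, 16] -> [8, 10, 16]
  Split: [3, 20, 2] -> [3] and [20, 2]
    Split: [20, 2] -> [20] and [2]
    Merge: [20] + [2] -> [2, 20]
  Merge: [3] + [2, 20] -> [2, 3, 20]
Merge: [8, 10, 16] + [2, 3, 20] -> [2, 3, 8, 10, 16, 20]

Final sorted array: [2, 3, 8, 10, 16, 20]

The merge sort proceeds by recursively splitting the array and merging sorted halves.
After all merges, the sorted array is [2, 3, 8, 10, 16, 20].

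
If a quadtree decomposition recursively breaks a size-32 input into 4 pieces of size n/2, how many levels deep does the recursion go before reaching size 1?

For divide and conquer with division factor 2:

Problem sizes at each level:
Level 0: 32
Level 1: 16
Level 2: 8
Level 3: 4
Level 4: 2
Level 5: 1

The root is level 0 and the size-1 base case is level 5 (the tree spans levels 0 through 5, i.e. 6 levels counting the root), so the depth is the number of divisions: log_2(32) = 5

The recursion tree depth is log_2(32) = 5. At each level, the problem size is divided by 2, so it takes 5 divisions to reduce to a base case of size 1. The algorithm makes 4 recursive calls at each level.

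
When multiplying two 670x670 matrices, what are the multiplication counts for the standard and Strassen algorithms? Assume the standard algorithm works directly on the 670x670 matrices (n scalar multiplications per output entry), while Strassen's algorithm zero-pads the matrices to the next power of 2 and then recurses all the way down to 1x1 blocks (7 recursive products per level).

Matrix multiplication for 670x670 matrices:

Strassen's algorithm requires power-of-2 dimensions. Pad 670x670 to 1024x1024 (next power of 2).

Standard algorithm: 670^3 = 300763000 multiplications
Strassen's algorithm: 7^(log2(1024)) = 7^10 = 282475249 multiplications
Savings: 300763000 - 282475249 = 18287751 multiplications

Standard: 300763000 multiplications (670^3). Strassen: 282475249 multiplications (7^10, after padding to 1024x1024). Strassen reduces 8 recursive multiplications to 7 at each level.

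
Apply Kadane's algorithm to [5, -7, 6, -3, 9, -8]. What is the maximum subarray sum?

Using Kadane's algorithm on [5, -7, 6, -3, 9, -8]:

Scanning through the array:
Position 1 (value -7): max_ending_here = -2, max_so_far = 5
Position 2 (value 6): max_ending_here = 6, max_so_far = 6
Position 3 (value -3): max_ending_here = 3, max_so_far = 6
Position 4 (value 9): max_ending_here = 12, max_so_far = 12
Position 5 (value -8): max_ending_here = 4, max_so_far = 12

Maximum subarray: [6, -3, 9]
Maximum sum: 12

The maximum subarray is [6, -3, 9] with sum 12. This subarray runs from index 2 to index 4.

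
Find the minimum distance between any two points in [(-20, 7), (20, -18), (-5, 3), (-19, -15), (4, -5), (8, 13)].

Computing all pairwise distances among 6 points:

d((-20, 7), (20, -18)) = 47.1699
d((-20, 7), (-5, 3)) = 15.5242
d((-20, 7), (-19, -15)) = 22.0227
d((-20, 7), (4, -5)) = 26.8328
d((-20, 7), (8, 13)) = 28.6356
d((20, -18), (-5, 3)) = 32.6497
d((20, -18), (-19, -15)) = 39.1152
d((20, -18), (4, -5)) = 20.6155
d((20, -18), (8, 13)) = 33.2415
d((-5, 3), (-19, -15)) = 22.8035
d((-5, 3), (4, -5)) = 12.0416 <-- minimum
d((-5, 3), (8, 13)) = 16.4012
d((-19, -15), (4, -5)) = 25.0799
d((-19, -15), (8, 13)) = 38.8973
d((4, -5), (8, 13)) = 18.4391

Closest pair: (-5, 3) and (4, -5) with distance 12.0416

The closest pair is (-5, 3) and (4, -5) with Euclidean distance 12.0416. For 6 points, brute-force pairwise comparison is shown above. For large n, the divide-and-conquer algorithm (sort by x, recurse on halves, check the dividing strip) achieves O(n log n).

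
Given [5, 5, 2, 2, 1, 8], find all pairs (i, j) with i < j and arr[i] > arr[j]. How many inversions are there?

Finding inversions in [5, 5, 2, 2, 1, 8]:

(0, 2): arr[0]=5 > arr[2]=2
(0, 3): arr[0]=5 > arr[3]=2
(0, 4): arr[0]=5 > arr[4]=1
(1, 2): arr[1]=5 > arr[2]=2
(1, 3): arr[1]=5 > arr[3]=2
(1, 4): arr[1]=5 > arr[4]=1
(2, 4): arr[2]=2 > arr[4]=1
(3, 4): arr[3]=2 > arr[4]=1

Total inversions: 8

The array has 8 inversion(s): (0,2), (0,3), (0,4), (1,2), (1,3), (1,4), (2,4), (3,4). Each pair (i,j) satisfies i < j and arr[i] > arr[j].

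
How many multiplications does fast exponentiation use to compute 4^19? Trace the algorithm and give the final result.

Computing 4^19 by squaring (build up from 4^1; each line after the first costs one multiplication):

4^1 = 4
4^2 = (4^1)^2 = 4^2 = 16
4^4 = (4^2)^2 = 16^2 = 256
4^8 = (4^4)^2 = 256^2 = 65536
4^9 = 4 * 4^8 = 4 * 65536 = 262144
4^18 = (4^9)^2 = 262144^2 = 68719476736
4^19 = 4 * 4^18 = 4 * 68719476736 = 274877906944

Result: 274877906944
Multiplications needed: 6 (6 lines after 4^1)

4^19 = 274877906944. Using exponentiation by squaring, this requires 6 multiplications. The key idea: if the exponent is even, square the half-power; if odd, multiply by the base once.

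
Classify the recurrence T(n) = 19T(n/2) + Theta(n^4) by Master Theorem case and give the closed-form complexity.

Master Theorem for T(n) = 19T(n/2) + O(n^4):

a = 19, b = 2, c = 4
log_b(a) = log_2(19) = 4.2479

Case 1: c = 4 < log_2(19) = 4.2479
T(n) = O(n^(log_2 19))

For T(n) = 19T(n/2) + O(n^4): log_2(19) = 4.2479. This is Case 1 of the Master Theorem (c < log_b(a), work dominated by leaves), giving O(n^(log_2 19)).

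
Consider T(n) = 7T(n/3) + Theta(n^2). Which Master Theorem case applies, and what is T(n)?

Master Theorem for T(n) = 7T(n/3) + O(n^2):

a = 7, b = 3, c = 2
log_b(a) = log_3(7) = 1.7712

Case 3: c = 2 > log_3(7) = 1.7712
T(n) = O(n^2) = O(n^2)

For T(n) = 7T(n/3) + O(n^2): log_3(7) = 1.7712. This is Case 3 of the Master Theorem (c > log_b(a), work dominated by root), giving O(n^2).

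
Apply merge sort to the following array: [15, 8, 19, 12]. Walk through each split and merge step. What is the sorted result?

Merge sort trace:

Split: [15, 8, 19, 12] -> [15, 8] and [19, 12]
  Split: [15, 8] -> [15] and [8]
  Merge: [15] + [8] -> [8, 15]
  Split: [19, 12] -> [19] and [12]
  Merge: [19] + [12] -> [12, 19]
Merge: [8, 15] + [12, 19] -> [8, 12, 15, 19]

Final sorted array: [8, 12, 15, 19]

The merge sort proceeds by recursively splitting the array and merging sorted halves.
After all merges, the sorted array is [8, 12, 15, 19].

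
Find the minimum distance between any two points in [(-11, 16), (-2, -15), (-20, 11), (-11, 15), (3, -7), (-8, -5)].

Computing all pairwise distances among 6 points:

d((-11, 16), (-2, -15)) = 32.28
d((-11, 16), (-20, 11)) = 10.2956
d((-11, 16), (-11, 15)) = 1.0 <-- minimum
d((-11, 16), (3, -7)) = 26.9258
d((-11, 16), (-8, -5)) = 21.2132
d((-2, -15), (-20, 11)) = 31.6228
d((-2, -15), (-11, 15)) = 31.3209
d((-2, -15), (3, -7)) = 9.434
d((-2, -15), (-8, -5)) = 11.6619
d((-20, 11), (-11, 15)) = 9.8489
d((-20, 11), (3, -7)) = 29.2062
d((-20, 11), (-8, -5)) = 20.0
d((-11, 15), (3, -7)) = 26.0768
d((-11, 15), (-8, -5)) = 20.2237
d((3, -7), (-8, -5)) = 11.1803

Closest pair: (-11, 16) and (-11, 15) with distance 1.0

The closest pair is (-11, 16) and (-11, 15) with Euclidean distance 1.0. For 6 points, brute-force pairwise comparison is shown above. For large n, the divide-and-conquer algorithm (sort by x, recurse on halves, check the dividing strip) achieves O(n log n).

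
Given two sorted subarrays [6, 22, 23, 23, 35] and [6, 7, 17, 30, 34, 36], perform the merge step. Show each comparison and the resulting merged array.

Merging process:

Compare 6 vs 6: take 6 from left. Merged: [6]
Compare 22 vs 6: take 6 from right. Merged: [6, 6]
Compare 22 vs 7: take 7 from right. Merged: [6, 6, 7]
Compare 22 vs 17: take 17 from right. Merged: [6, 6, 7, 17]
Compare 22 vs 30: take 22 from left. Merged: [6, 6, 7, 17, 22]
Compare 23 vs 30: take 23 from left. Merged: [6, 6, 7, 17, 22, 23]
Compare 23 vs 30: take 23 from left. Merged: [6, 6, 7, 17, 22, 23, 23]
Compare 35 vs 30: take 30 from right. Merged: [6, 6, 7, 17, 22, 23, 23, 30]
Compare 35 vs 34: take 34 from right. Merged: [6, 6, 7, 17, 22, 23, 23, 30, 34]
Compare 35 vs 36: take 35 from left. Merged: [6, 6, 7, 17, 22, 23, 23, 30, 34, 35]
Append remaining from right: [36]. Merged: [6, 6, 7, 17, 22, 23, 23, 30, 34, 35, 36]

Final merged array: [6, 6, 7, 17, 22, 23, 23, 30, 34, 35, 36]
Total comparisons: 10

The merged array is [6, 6, 7, 17, 22, 23, 23, 30, 34, 35, 36], requiring 10 comparisons. The merge step runs in O(n) time where n is the total number of elements.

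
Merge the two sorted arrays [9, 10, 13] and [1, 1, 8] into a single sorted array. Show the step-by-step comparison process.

Merging process:

Compare 9 vs 1: take 1 from right. Merged: [1]
Compare 9 vs 1: take 1 from right. Merged: [1, 1]
Compare 9 vs 8: take 8 from right. Merged: [1, 1, 8]
Append remaining from left: [9, 10, 13]. Merged: [1, 1, 8, 9, 10, 13]

Final merged array: [1, 1, 8, 9, 10, 13]
Total comparisons: 3

The merged array is [1, 1, 8, 9, 10, 13], requiring 3 comparisons. The merge step runs in O(n) time where n is the total number of elements.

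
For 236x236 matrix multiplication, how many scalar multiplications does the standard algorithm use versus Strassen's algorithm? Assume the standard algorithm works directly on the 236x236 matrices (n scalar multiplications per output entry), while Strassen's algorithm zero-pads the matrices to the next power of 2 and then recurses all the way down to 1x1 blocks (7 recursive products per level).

Matrix multiplication for 236x236 matrices:

Strassen's algorithm requires power-of-2 dimensions. Pad 236x236 to 256x256 (next power of 2).

Standard algorithm: 236^3 = 13144256 multiplications
Strassen's algorithm: 7^(log2(256)) = 7^8 = 5764801 multiplications
Savings: 13144256 - 5764801 = 7379455 multiplications

Standard: 13144256 multiplications (236^3). Strassen: 5764801 multiplications (7^8, after padding to 256x256). Strassen reduces 8 recursive multiplications to 7 at each level.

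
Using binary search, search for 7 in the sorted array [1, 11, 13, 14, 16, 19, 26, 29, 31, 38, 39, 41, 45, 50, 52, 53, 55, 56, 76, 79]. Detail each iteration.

Binary search for 7 in [1, 11, 13, 14, 16, 19, 26, 29, 31, 38, 39, 41, 45, 50, 52, 53, 55, 56, 76, 79]:

lo=0, hi=19, mid=9, arr[mid]=38 -> 38 > 7, search left half
lo=0, hi=8, mid=4, arr[mid]=16 -> 16 > 7, search left half
lo=0, hi=3, mid=1, arr[mid]=11 -> 11 > 7, search left half
lo=0, hi=0, mid=0, arr[mid]=1 -> 1 < 7, search right half
lo=1 > hi=0, target 7 not found

Binary search determines that 7 is not in the array after 4 comparisons. The search space was exhausted without finding the target.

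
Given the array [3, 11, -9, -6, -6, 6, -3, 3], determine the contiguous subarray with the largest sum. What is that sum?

Using Kadane's algorithm on [3, 11, -9, -6, -6, 6, -3, 3]:

Scanning through the array:
Position 1 (value 11): max_ending_here = 14, max_so_far = 14
Position 2 (value -9): max_ending_here = 5, max_so_far = 14
Position 3 (value -6): max_ending_here = -1, max_so_far = 14
Position 4 (value -6): max_ending_here = -6, max_so_far = 14
Position 5 (value 6): max_ending_here = 6, max_so_far = 14
Position 6 (value -3): max_ending_here = 3, max_so_far = 14
Position 7 (value 3): max_ending_here = 6, max_so_far = 14

Maximum subarray: [3, 11]
Maximum sum: 14

The maximum subarray is [3, 11] with sum 14. This subarray runs from index 0 to index 1.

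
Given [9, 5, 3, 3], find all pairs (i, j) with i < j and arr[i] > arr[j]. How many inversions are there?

Finding inversions in [9, 5, 3, 3]:

(0, 1): arr[0]=9 > arr[1]=5
(0, 2): arr[0]=9 > arr[2]=3
(0, 3): arr[0]=9 > arr[3]=3
(1, 2): arr[1]=5 > arr[2]=3
(1, 3): arr[1]=5 > arr[3]=3

Total inversions: 5

The array has 5 inversion(s): (0,1), (0,2), (0,3), (1,2), (1,3). Each pair (i,j) satisfies i < j and arr[i] > arr[j].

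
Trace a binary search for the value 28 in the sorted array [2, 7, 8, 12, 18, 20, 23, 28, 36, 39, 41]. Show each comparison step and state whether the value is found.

Binary search for 28 in [2, 7, 8, 12, 18, 20, 23, 28, 36, 39, 41]:

lo=0, hi=10, mid=5, arr[mid]=20 -> 20 < 28, search right half
lo=6, hi=10, mid=8, arr[mid]=36 -> 36 > 28, search left half
lo=6, hi=7, mid=6, arr[mid]=23 -> 23 < 28, search right half
lo=7, hi=7, mid=7, arr[mid]=28 -> Found target at index 7!

Binary search finds 28 at index 7 after 4 comparisons. The search repeatedly halves the search space by comparing with the middle element.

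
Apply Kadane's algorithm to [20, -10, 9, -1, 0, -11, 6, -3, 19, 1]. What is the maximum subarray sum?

Using Kadane's algorithm on [20, -10, 9, -1, 0, -11, 6, -3, 19, 1]:

Scanning through the array:
Position 1 (value -10): max_ending_here = 10, max_so_far = 20
Position 2 (value 9): max_ending_here = 19, max_so_far = 20
Position 3 (value -1): max_ending_here = 18, max_so_far = 20
Position 4 (value 0): max_ending_here = 18, max_so_far = 20
Position 5 (value -11): max_ending_here = 7, max_so_far = 20
Position 6 (value 6): max_ending_here = 13, max_so_far = 20
Position 7 (value -3): max_ending_here = 10, max_so_far = 20
Position 8 (value 19): max_ending_here = 29, max_so_far = 29
Position 9 (value 1): max_ending_here = 30, max_so_far = 30

Maximum subarray: [20, -10, 9, -1, 0, -11, 6, -3, 19, 1]
Maximum sum: 30

The maximum subarray is [20, -10, 9, -1, 0, -11, 6, -3, 19, 1] with sum 30. This subarray runs from index 0 to index 9.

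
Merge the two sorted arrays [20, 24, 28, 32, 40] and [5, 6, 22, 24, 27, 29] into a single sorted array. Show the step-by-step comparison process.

Merging process:

Compare 20 vs 5: take 5 from right. Merged: [5]
Compare 20 vs 6: take 6 from right. Merged: [5, 6]
Compare 20 vs 22: take 20 from left. Merged: [5, 6, 20]
Compare 24 vs 22: take 22 from right. Merged: [5, 6, 20, 22]
Compare 24 vs 24: take 24 from left. Merged: [5, 6, 20, 22, 24]
Compare 28 vs 24: take 24 from right. Merged: [5, 6, 20, 22, 24, 24]
Compare 28 vs 27: take 27 from right. Merged: [5, 6, 20, 22, 24, 24, 27]
Compare 28 vs 29: take 28 from left. Merged: [5, 6, 20, 22, 24, 24, 27, 28]
Compare 32 vs 29: take 29 from right. Merged: [5, 6, 20, 22, 24, 24, 27, 28, 29]
Append remaining from left: [32, 40]. Merged: [5, 6, 20, 22, 24, 24, 27, 28, 29, 32, 40]

Final merged array: [5, 6, 20, 22, 24, 24, 27, 28, 29, 32, 40]
Total comparisons: 9

The merged array is [5, 6, 20, 22, 24, 24, 27, 28, 29, 32, 40], requiring 9 comparisons. The merge step runs in O(n) time where n is the total number of elements.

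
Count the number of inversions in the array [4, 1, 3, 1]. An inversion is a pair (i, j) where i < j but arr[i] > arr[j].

Finding inversions in [4, 1, 3, 1]:

(0, 1): arr[0]=4 > arr[1]=1
(0, 2): arr[0]=4 > arr[2]=3
(0, 3): arr[0]=4 > arr[3]=1
(2, 3): arr[2]=3 > arr[3]=1

Total inversions: 4

The array has 4 inversion(s): (0,1), (0,2), (0,3), (2,3). Each pair (i,j) satisfies i < j and arr[i] > arr[j].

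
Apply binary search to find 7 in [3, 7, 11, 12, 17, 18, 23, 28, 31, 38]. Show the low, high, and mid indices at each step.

Binary search for 7 in [3, 7, 11, 12, 17, 18, 23, 28, 31, 38]:

lo=0, hi=9, mid=4, arr[mid]=17 -> 17 > 7, search left half
lo=0, hi=3, mid=1, arr[mid]=7 -> Found target at index 1!

Binary search finds 7 at index 1 after 2 comparisons. The search repeatedly halves the search space by comparing with the middle element.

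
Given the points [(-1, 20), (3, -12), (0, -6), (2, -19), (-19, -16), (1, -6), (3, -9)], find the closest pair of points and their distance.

Computing all pairwise distances among 7 points:

d((-1, 20), (3, -12)) = 32.249
d((-1, 20), (0, -6)) = 26.0192
d((-1, 20), (2, -19)) = 39.1152
d((-1, 20), (-19, -16)) = 40.2492
d((-1, 20), (1, -6)) = 26.0768
d((-1, 20), (3, -9)) = 29.2746
d((3, -12), (0, -6)) = 6.7082
d((3, -12), (2, -19)) = 7.0711
d((3, -12), (-19, -16)) = 22.3607
d((3, -12), (1, -6)) = 6.3246
d((3, -12), (3, -9)) = 3.0
d((0, -6), (2, -19)) = 13.1529
d((0, -6), (-19, -16)) = 21.4709
d((0, -6), (1, -6)) = 1.0 <-- minimum
d((0, -6), (3, -9)) = 4.2426
d((2, -19), (-19, -16)) = 21.2132
d((2, -19), (1, -6)) = 13.0384
d((2, -19), (3, -9)) = 10.0499
d((-19, -16), (1, -6)) = 22.3607
d((-19, -16), (3, -9)) = 23.0868
d((1, -6), (3, -9)) = 3.6056

Closest pair: (0, -6) and (1, -6) with distance 1.0

The closest pair is (0, -6) and (1, -6) with Euclidean distance 1.0. For 7 points, brute-force pairwise comparison is shown above. For large n, the divide-and-conquer algorithm (sort by x, recurse on halves, check the dividing strip) achieves O(n log n).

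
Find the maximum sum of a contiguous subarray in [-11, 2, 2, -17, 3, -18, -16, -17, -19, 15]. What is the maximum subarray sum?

Using Kadane's algorithm on [-11, 2, 2, -17, 3, -18, -16, -17, -19, 15]:

Scanning through the array:
Position 1 (value 2): max_ending_here = 2, max_so_far = 2
Position 2 (value 2): max_ending_here = 4, max_so_far = 4
Position 3 (value -17): max_ending_here = -13, max_so_far = 4
Position 4 (value 3): max_ending_here = 3, max_so_far = 4
Position 5 (value -18): max_ending_here = -15, max_so_far = 4
Position 6 (value -16): max_ending_here = -16, max_so_far = 4
Position 7 (value -17): max_ending_here = -17, max_so_far = 4
Position 8 (value -19): max_ending_here = -19, max_so_far = 4
Position 9 (value 15): max_ending_here = 15, max_so_far = 15

Maximum subarray: [15]
Maximum sum: 15

The maximum subarray is [15] with sum 15. This subarray runs from index 9 to index 9.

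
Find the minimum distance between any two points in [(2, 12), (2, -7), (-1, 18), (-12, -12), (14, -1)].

Computing all pairwise distances among 5 points:

d((2, 12), (2, -7)) = 19.0
d((2, 12), (-1, 18)) = 6.7082 <-- minimum
d((2, 12), (-12, -12)) = 27.7849
d((2, 12), (14, -1)) = 17.6918
d((2, -7), (-1, 18)) = 25.1794
d((2, -7), (-12, -12)) = 14.8661
d((2, -7), (14, -1)) = 13.4164
d((-1, 18), (-12, -12)) = 31.9531
d((-1, 18), (14, -1)) = 24.2074
d((-12, -12), (14, -1)) = 28.2312

Closest pair: (2, 12) and (-1, 18) with distance 6.7082

The closest pair is (2, 12) and (-1, 18) with Euclidean distance 6.7082. For 5 points, brute-force pairwise comparison is shown above. For large n, the divide-and-conquer algorithm (sort by x, recurse on halves, check the dividing strip) achieves O(n log n).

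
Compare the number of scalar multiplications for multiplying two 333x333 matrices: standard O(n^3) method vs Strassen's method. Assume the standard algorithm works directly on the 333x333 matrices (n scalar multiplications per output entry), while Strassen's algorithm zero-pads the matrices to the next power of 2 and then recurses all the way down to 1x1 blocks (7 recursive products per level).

Matrix multiplication for 333x333 matrices:

Strassen's algorithm requires power-of-2 dimensions. Pad 333x333 to 512x512 (next power of 2).

Standard algorithm: 333^3 = 36926037 multiplications
Strassen's algorithm: 7^(log2(512)) = 7^9 = 40353607 multiplications
Difference: 36926037 - 40353607 = -3427570 (Strassen uses MORE here due to padding overhead — for small or just-over-power-of-2 n, padding can outweigh the per-level savings)

Standard: 36926037 multiplications (333^3). Strassen: 40353607 multiplications (7^9, after padding to 512x512). Strassen reduces 8 recursive multiplications to 7 at each level.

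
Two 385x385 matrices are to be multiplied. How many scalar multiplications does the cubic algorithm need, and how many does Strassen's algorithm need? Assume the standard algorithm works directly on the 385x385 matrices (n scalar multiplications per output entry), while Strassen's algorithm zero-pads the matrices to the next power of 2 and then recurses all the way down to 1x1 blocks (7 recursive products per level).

Matrix multiplication for 385x385 matrices:

Strassen's algorithm requires power-of-2 dimensions. Pad 385x385 to 512x512 (next power of 2).

Standard algorithm: 385^3 = 57066625 multiplications
Strassen's algorithm: 7^(log2(512)) = 7^9 = 40353607 multiplications
Savings: 57066625 - 40353607 = 16713018 multiplications

Standard: 57066625 multiplications (385^3). Strassen: 40353607 multiplications (7^9, after padding to 512x512). Strassen reduces 8 recursive multiplications to 7 at each level.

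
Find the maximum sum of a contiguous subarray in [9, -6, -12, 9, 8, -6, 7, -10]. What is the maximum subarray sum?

Using Kadane's algorithm on [9, -6, -12, 9, 8, -6, 7, -10]:

Scanning through the array:
Position 1 (value -6): max_ending_here = 3, max_so_far = 9
Position 2 (value -12): max_ending_here = -9, max_so_far = 9
Position 3 (value 9): max_ending_here = 9, max_so_far = 9
Position 4 (value 8): max_ending_here = 17, max_so_far = 17
Position 5 (value -6): max_ending_here = 11, max_so_far = 17
Position 6 (value 7): max_ending_here = 18, max_so_far = 18
Position 7 (value -10): max_ending_here = 8, max_so_far = 18

Maximum subarray: [9, 8, -6, 7]
Maximum sum: 18

The maximum subarray is [9, 8, -6, 7] with sum 18. This subarray runs from index 3 to index 6.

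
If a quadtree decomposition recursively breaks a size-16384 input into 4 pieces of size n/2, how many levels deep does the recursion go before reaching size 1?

For divide and conquer with division factor 2:

Problem sizes at each level:
Level 0: 16384
Level 1: 8192
Level 2: 4096
Level 3: 2048
Level 4: 1024
Level 5: 512
Level 6: 256
Level 7: 128
Level 8: 64
Level 9: 32
Level 10: 16
Level 11: 8
Level 12: 4
Level 13: 2
Level 14: 1

The root is level 0 and the size-1 base case is level 14 (the tree spans levels 0 through 14, i.e. 15 levels counting the root), so the depth is the number of divisions: log_2(16384) = 14

The recursion tree depth is log_2(16384) = 14. At each level, the problem size is divided by 2, so it takes 14 divisions to reduce to a base case of size 1. The algorithm makes 4 recursive calls at each level.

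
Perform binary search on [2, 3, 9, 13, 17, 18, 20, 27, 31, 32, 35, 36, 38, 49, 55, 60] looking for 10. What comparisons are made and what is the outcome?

Binary search for 10 in [2, 3, 9, 13, 17, 18, 20, 27, 31, 32, 35, 36, 38, 49, 55, 60]:

lo=0, hi=15, mid=7, arr[mid]=27 -> 27 > 10, search left half
lo=0, hi=6, mid=3, arr[mid]=13 -> 13 > 10, search left half
lo=0, hi=2, mid=1, arr[mid]=3 -> 3 < 10, search right half
lo=2, hi=2, mid=2, arr[mid]=9 -> 9 < 10, search right half
lo=3 > hi=2, target 10 not found

Binary search determines that 10 is not in the array after 4 comparisons. The search space was exhausted without finding the target.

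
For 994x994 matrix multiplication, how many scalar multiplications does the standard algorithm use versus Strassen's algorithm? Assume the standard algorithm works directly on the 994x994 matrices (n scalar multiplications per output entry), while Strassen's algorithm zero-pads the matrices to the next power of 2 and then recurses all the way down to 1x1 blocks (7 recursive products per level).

Matrix multiplication for 994x994 matrices:

Strassen's algorithm requires power-of-2 dimensions. Pad 994x994 to 1024x1024 (next power of 2).

Standard algorithm: 994^3 = 982107784 multiplications
Strassen's algorithm: 7^(log2(1024)) = 7^10 = 282475249 multiplications
Savings: 982107784 - 282475249 = 699632535 multiplications

Standard: 982107784 multiplications (994^3). Strassen: 282475249 multiplications (7^10, after padding to 1024x1024). Strassen reduces 8 recursive multiplications to 7 at each level.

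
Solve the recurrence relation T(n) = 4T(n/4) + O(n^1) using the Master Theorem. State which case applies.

Master Theorem for T(n) = 4T(n/4) + O(n^1):

a = 4, b = 4, c = 1
log_b(a) = log_4(4) = 1.0000

Case 2: c = 1 = log_4(4) = 1.0000
T(n) = O(n^1 log n) = O(n log n)

For T(n) = 4T(n/4) + O(n^1): log_4(4) = 1.0000. This is Case 2 of the Master Theorem (c = log_b(a), equal work at all levels), giving O(n log n).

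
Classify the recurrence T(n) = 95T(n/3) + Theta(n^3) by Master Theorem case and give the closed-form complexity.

Master Theorem for T(n) = 95T(n/3) + O(n^3):

a = 95, b = 3, c = 3
log_b(a) = log_3(95) = 4.1451

Case 1: c = 3 < log_3(95) = 4.1451
T(n) = O(n^(log_3 95))

For T(n) = 95T(n/3) + O(n^3): log_3(95) = 4.1451. This is Case 1 of the Master Theorem (c < log_b(a), work dominated by leaves), giving O(n^(log_3 95)).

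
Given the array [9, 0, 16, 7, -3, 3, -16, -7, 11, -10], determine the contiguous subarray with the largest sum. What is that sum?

Using Kadane's algorithm on [9, 0, 16, 7, -3, 3, -16, -7, 11, -10]:

Scanning through the array:
Position 1 (value 0): max_ending_here = 9, max_so_far = 9
Position 2 (value 16): max_ending_here = 25, max_so_far = 25
Position 3 (value 7): max_ending_here = 32, max_so_far = 32
Position 4 (value -3): max_ending_here = 29, max_so_far = 32
Position 5 (value 3): max_ending_here = 32, max_so_far = 32
Position 6 (value -16): max_ending_here = 16, max_so_far = 32
Position 7 (value -7): max_ending_here = 9, max_so_far = 32
Position 8 (value 11): max_ending_here = 20, max_so_far = 32
Position 9 (value -10): max_ending_here = 10, max_so_far = 32

Maximum subarray: [9, 0, 16, 7]
Maximum sum: 32

The maximum subarray is [9, 0, 16, 7] with sum 32. This subarray runs from index 0 to index 3.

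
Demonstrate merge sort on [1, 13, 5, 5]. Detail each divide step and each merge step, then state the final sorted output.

Merge sort trace:

Split: [1, 13, 5, 5] -> [1, 13] and [5, 5]
  Split: [1, 13] -> [1] and [13]
  Merge: [1] + [13] -> [1, 13]
  Split: [5, 5] -> [5] and [5]
  Merge: [5] + [5] -> [5, 5]
Merge: [1, 13] + [5, 5] -> [1, 5, 5, 13]

Final sorted array: [1, 5, 5, 13]

The merge sort proceeds by recursively splitting the array and merging sorted halves.
After all merges, the sorted array is [1, 5, 5, 13].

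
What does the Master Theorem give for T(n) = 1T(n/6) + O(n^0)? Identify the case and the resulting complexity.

Master Theorem for T(n) = 1T(n/6) + O(n^0):

a = 1, b = 6, c = 0
log_b(a) = log_6(1) = 0.0000

Case 2: c = 0 = log_6(1) = 0.0000
T(n) = O(n^0 log n) = O(log n)

For T(n) = 1T(n/6) + O(n^0): log_6(1) = 0.0000. This is Case 2 of the Master Theorem (c = log_b(a), equal work at all levels), giving O(log n).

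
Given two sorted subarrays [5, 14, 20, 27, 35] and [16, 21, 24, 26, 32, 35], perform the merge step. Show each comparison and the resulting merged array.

Merging process:

Compare 5 vs 16: take 5 from left. Merged: [5]
Compare 14 vs 16: take 14 from left. Merged: [5, 14]
Compare 20 vs 16: take 16 from right. Merged: [5, 14, 16]
Compare 20 vs 21: take 20 from left. Merged: [5, 14, 16, 20]
Compare 27 vs 21: take 21 from right. Merged: [5, 14, 16, 20, 21]
Compare 27 vs 24: take 24 from right. Merged: [5, 14, 16, 20, 21, 24]
Compare 27 vs 26: take 26 from right. Merged: [5, 14, 16, 20, 21, 24, 26]
Compare 27 vs 32: take 27 from left. Merged: [5, 14, 16, 20, 21, 24, 26, 27]
Compare 35 vs 32: take 32 from right. Merged: [5, 14, 16, 20, 21, 24, 26, 27, 32]
Compare 35 vs 35: take 35 from left. Merged: [5, 14, 16, 20, 21, 24, 26, 27, 32, 35]
Append remaining from right: [35]. Merged: [5, 14, 16, 20, 21, 24, 26, 27, 32, 35, 35]

Final merged array: [5, 14, 16, 20, 21, 24, 26, 27, 32, 35, 35]
Total comparisons: 10

The merged array is [5, 14, 16, 20, 21, 24, 26, 27, 32, 35, 35], requiring 10 comparisons. The merge step runs in O(n) time where n is the total number of elements.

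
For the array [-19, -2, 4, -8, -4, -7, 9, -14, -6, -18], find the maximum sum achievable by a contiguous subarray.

Using Kadane's algorithm on [-19, -2, 4, -8, -4, -7, 9, -14, -6, -18]:

Scanning through the array:
Position 1 (value -2): max_ending_here = -2, max_so_far = -2
Position 2 (value 4): max_ending_here = 4, max_so_far = 4
Position 3 (value -8): max_ending_here = -4, max_so_far = 4
Position 4 (value -4): max_ending_here = -4, max_so_far = 4
Position 5 (value -7): max_ending_here = -7, max_so_far = 4
Position 6 (value 9): max_ending_here = 9, max_so_far = 9
Position 7 (value -14): max_ending_here = -5, max_so_far = 9
Position 8 (value -6): max_ending_here = -6, max_so_far = 9
Position 9 (value -18): max_ending_here = -18, max_so_far = 9

Maximum subarray: [9]
Maximum sum: 9

The maximum subarray is [9] with sum 9. This subarray runs from index 6 to index 6.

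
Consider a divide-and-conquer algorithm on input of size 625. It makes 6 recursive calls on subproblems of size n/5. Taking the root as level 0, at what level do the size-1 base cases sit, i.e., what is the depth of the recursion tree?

For divide and conquer with division factor 5:

Problem sizes at each level:
Level 0: 625
Level 1: 125
Level 2: 25
Level 3: 5
Level 4: 1

The root is level 0 and the size-1 base case is level 4 (the tree spans levels 0 through 4, i.e. 5 levels counting the root), so the depth is the number of divisions: log_5(625) = 4

The recursion tree depth is log_5(625) = 4. At each level, the problem size is divided by 5, so it takes 4 divisions to reduce to a base case of size 1. The algorithm makes 6 recursive calls at each level.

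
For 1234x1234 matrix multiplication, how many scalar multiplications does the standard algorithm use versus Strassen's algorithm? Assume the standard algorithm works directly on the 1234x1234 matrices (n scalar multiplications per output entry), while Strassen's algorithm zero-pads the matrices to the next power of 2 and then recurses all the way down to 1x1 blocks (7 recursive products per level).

Matrix multiplication for 1234x1234 matrices:

Strassen's algorithm requires power-of-2 dimensions. Pad 1234x1234 to 2048x2048 (next power of 2).

Standard algorithm: 1234^3 = 1879080904 multiplications
Strassen's algorithm: 7^(log2(2048)) = 7^11 = 1977326743 multiplications
Difference: 1879080904 - 1977326743 = -98245839 (Strassen uses MORE here due to padding overhead — for small or just-over-power-of-2 n, padding can outweigh the per-level savings)

Standard: 1879080904 multiplications (1234^3). Strassen: 1977326743 multiplications (7^11, after padding to 2048x2048). Strassen reduces 8 recursive multiplications to 7 at each level.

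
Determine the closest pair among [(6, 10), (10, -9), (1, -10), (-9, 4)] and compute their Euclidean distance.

Computing all pairwise distances among 4 points:

d((6, 10), (10, -9)) = 19.4165
d((6, 10), (1, -10)) = 20.6155
d((6, 10), (-9, 4)) = 16.1555
d((10, -9), (1, -10)) = 9.0554 <-- minimum
d((10, -9), (-9, 4)) = 23.0217
d((1, -10), (-9, 4)) = 17.2047

Closest pair: (10, -9) and (1, -10) with distance 9.0554

The closest pair is (10, -9) and (1, -10) with Euclidean distance 9.0554. For 4 points, brute-force pairwise comparison is shown above. For large n, the divide-and-conquer algorithm (sort by x, recurse on halves, check the dividing strip) achieves O(n log n).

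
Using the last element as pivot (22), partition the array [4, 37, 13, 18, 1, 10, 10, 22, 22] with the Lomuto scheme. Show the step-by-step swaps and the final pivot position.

Lomuto partition with pivot = 22:

Initial array: [4, 37, 13, 18, 1, 10, 10, 22, 22]

arr[0]=4 <= 22: swap with position 0, array becomes [4, 37, 13, 18, 1, 10, 10, 22, 22]
arr[1]=37 > 22: no swap
arr[2]=13 <= 22: swap with position 1, array becomes [4, 13, 37, 18, 1, 10, 10, 22, 22]
arr[3]=18 <= 22: swap with position 2, array becomes [4, 13, 18, 37, 1, 10, 10, 22, 22]
arr[4]=1 <= 22: swap with position 3, array becomes [4, 13, 18, 1, 37, 10, 10, 22, 22]
arr[5]=10 <= 22: swap with position 4, array becomes [4, 13, 18, 1, 10, 37, 10, 22, 22]
arr[6]=10 <= 22: swap with position 5, array becomes [4, 13, 18, 1, 10, 10, 37, 22, 22]
arr[7]=22 <= 22: swap with position 6, array becomes [4, 13, 18, 1, 10, 10, 22, 37, 22]

Place pivot at position 7: [4, 13, 18, 1, 10, 10, 22, 22, 37]
Pivot position: 7

After partitioning with pivot 22, the array becomes [4, 13, 18, 1, 10, 10, 22, 22, 37]. The pivot is placed at index 7. All elements to the left of the pivot are <= 22, and all elements to the right are > 22.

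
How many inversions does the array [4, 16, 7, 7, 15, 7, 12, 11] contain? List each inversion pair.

Finding inversions in [4, 16, 7, 7, 15, 7, 12, 11]:

(1, 2): arr[1]=16 > arr[2]=7
(1, 3): arr[1]=16 > arr[3]=7
(1, 4): arr[1]=16 > arr[4]=15
(1, 5): arr[1]=16 > arr[5]=7
(1, 6): arr[1]=16 > arr[6]=12
(1, 7): arr[1]=16 > arr[7]=11
(4, 5): arr[4]=15 > arr[5]=7
(4, 6): arr[4]=15 > arr[6]=12
(4, 7): arr[4]=15 > arr[7]=11
(6, 7): arr[6]=12 > arr[7]=11

Total inversions: 10

The array has 10 inversion(s): (1,2), (1,3), (1,4), (1,5), (1,6), (1,7), (4,5), (4,6), (4,7), (6,7). Each pair (i,j) satisfies i < j and arr[i] > arr[j].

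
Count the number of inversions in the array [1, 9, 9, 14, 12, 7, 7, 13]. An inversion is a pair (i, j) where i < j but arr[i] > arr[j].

Finding inversions in [1, 9, 9, 14, 12, 7, 7, 13]:

(1, 5): arr[1]=9 > arr[5]=7
(1, 6): arr[1]=9 > arr[6]=7
(2, 5): arr[2]=9 > arr[5]=7
(2, 6): arr[2]=9 > arr[6]=7
(3, 4): arr[3]=14 > arr[4]=12
(3, 5): arr[3]=14 > arr[5]=7
(3, 6): arr[3]=14 > arr[6]=7
(3, 7): arr[3]=14 > arr[7]=13
(4, 5): arr[4]=12 > arr[5]=7
(4, 6): arr[4]=12 > arr[6]=7

Total inversions: 10

The array has 10 inversion(s): (1,5), (1,6), (2,5), (2,6), (3,4), (3,5), (3,6), (3,7), (4,5), (4,6). Each pair (i,j) satisfies i < j and arr[i] > arr[j].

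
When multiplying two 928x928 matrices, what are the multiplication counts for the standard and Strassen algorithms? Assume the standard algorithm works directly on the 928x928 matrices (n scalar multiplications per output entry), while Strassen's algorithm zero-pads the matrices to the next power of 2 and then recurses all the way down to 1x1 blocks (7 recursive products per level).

Matrix multiplication for 928x928 matrices:

Strassen's algorithm requires power-of-2 dimensions. Pad 928x928 to 1024x1024 (next power of 2).

Standard algorithm: 928^3 = 799178752 multiplications
Strassen's algorithm: 7^(log2(1024)) = 7^10 = 282475249 multiplications
Savings: 799178752 - 282475249 = 516703503 multiplications

Standard: 799178752 multiplications (928^3). Strassen: 282475249 multiplications (7^10, after padding to 1024x1024). Strassen reduces 8 recursive multiplications to 7 at each level.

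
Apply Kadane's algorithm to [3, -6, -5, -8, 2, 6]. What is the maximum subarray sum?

Using Kadane's algorithm on [3, -6, -5, -8, 2, 6]:

Scanning through the array:
Position 1 (value -6): max_ending_here = -3, max_so_far = 3
Position 2 (value -5): max_ending_here = -5, max_so_far = 3
Position 3 (value -8): max_ending_here = -8, max_so_far = 3
Position 4 (value 2): max_ending_here = 2, max_so_far = 3
Position 5 (value 6): max_ending_here = 8, max_so_far = 8

Maximum subarray: [2, 6]
Maximum sum: 8

The maximum subarray is [2, 6] with sum 8. This subarray runs from index 4 to index 5.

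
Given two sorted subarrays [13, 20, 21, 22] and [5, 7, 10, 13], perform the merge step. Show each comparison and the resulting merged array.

Merging process:

Compare 13 vs 5: take 5 from right. Merged: [5]
Compare 13 vs 7: take 7 from right. Merged: [5, 7]
Compare 13 vs 10: take 10 from right. Merged: [5, 7, 10]
Compare 13 vs 13: take 13 from left. Merged: [5, 7, 10, 13]
Compare 20 vs 13: take 13 from right. Merged: [5, 7, 10, 13, 13]
Append remaining from left: [20, 21, 22]. Merged: [5, 7, 10, 13, 13, 20, 21, 22]

Final merged array: [5, 7, 10, 13, 13, 20, 21, 22]
Total comparisons: 5

The merged array is [5, 7, 10, 13, 13, 20, 21, 22], requiring 5 comparisons. The merge step runs in O(n) time where n is the total number of elements.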